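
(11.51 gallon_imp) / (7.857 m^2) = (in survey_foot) 0.02185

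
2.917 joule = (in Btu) 0.002765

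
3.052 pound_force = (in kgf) 1.384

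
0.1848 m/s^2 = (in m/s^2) 0.1848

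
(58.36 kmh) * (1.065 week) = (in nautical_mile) 5638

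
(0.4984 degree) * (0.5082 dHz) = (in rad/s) 0.0004421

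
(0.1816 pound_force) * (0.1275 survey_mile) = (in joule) 165.8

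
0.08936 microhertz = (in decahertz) 8.936e-09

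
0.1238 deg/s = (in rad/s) 0.002161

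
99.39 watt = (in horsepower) 0.1333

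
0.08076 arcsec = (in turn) 6.231e-08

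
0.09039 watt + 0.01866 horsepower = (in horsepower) 0.01878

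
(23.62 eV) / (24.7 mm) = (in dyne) 1.532e-11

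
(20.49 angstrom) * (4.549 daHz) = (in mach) 2.737e-10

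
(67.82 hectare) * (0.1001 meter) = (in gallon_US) 1.793e+07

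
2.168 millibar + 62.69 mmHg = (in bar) 0.08575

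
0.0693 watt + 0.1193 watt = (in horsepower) 0.0002529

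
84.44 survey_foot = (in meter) 25.74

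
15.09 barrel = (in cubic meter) 2.399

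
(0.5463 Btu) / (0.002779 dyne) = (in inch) 8.166e+11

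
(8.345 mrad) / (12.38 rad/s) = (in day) 7.802e-09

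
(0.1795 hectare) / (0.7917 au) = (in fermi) 1.516e+07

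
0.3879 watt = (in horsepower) 0.0005202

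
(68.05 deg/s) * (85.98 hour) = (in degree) 2.106e+07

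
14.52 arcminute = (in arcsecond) 871.2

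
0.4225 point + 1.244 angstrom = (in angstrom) 1.49e+06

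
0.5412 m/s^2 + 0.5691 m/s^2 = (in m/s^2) 1.11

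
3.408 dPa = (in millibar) 0.003408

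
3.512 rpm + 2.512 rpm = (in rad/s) 0.6308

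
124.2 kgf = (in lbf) 273.8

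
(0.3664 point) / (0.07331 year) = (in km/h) 2.013e-10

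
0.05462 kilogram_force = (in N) 0.5356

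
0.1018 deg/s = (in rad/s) 0.001777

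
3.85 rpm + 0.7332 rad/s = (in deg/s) 65.11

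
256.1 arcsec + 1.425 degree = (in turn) 0.004156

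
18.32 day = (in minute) 2.638e+04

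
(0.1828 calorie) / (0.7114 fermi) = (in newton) 1.075e+15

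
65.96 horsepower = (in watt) 4.919e+04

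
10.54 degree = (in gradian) 11.71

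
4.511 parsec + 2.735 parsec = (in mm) 2.236e+20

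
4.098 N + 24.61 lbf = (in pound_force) 25.53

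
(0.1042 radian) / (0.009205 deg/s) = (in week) 0.001072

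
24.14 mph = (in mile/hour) 24.14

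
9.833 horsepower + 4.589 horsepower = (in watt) 1.075e+04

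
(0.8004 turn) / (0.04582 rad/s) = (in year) 3.48e-06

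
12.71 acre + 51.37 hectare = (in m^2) 5.651e+05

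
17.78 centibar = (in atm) 0.1755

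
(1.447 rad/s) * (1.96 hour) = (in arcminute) 3.51e+07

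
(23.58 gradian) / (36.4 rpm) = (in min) 0.00162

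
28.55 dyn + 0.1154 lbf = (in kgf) 0.05237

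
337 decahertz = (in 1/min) 2.022e+05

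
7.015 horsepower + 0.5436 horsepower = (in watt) 5636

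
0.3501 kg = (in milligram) 3.501e+05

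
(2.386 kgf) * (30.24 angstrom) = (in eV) 4.416e+11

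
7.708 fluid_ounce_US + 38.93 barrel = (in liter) 6190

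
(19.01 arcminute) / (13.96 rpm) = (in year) 1.199e-10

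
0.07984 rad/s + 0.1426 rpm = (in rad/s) 0.09477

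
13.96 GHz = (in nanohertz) 1.396e+19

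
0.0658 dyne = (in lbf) 1.479e-07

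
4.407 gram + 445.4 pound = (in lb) 445.4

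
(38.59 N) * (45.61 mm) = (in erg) 1.76e+07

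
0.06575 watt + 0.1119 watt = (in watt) 0.1777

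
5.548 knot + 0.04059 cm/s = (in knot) 5.549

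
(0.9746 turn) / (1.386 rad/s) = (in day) 5.114e-05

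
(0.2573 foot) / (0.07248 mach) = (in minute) 5.296e-05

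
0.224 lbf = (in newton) 0.9964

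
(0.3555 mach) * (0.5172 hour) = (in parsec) 7.304e-12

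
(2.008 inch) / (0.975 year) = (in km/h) 5.972e-09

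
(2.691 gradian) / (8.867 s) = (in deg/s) 0.2731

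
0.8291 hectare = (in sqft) 8.924e+04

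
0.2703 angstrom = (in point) 7.662e-08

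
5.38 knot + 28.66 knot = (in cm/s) 1751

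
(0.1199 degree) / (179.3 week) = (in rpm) 1.843e-10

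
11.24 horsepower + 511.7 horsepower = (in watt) 3.9e+05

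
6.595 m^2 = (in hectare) 0.0006595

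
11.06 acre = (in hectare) 4.476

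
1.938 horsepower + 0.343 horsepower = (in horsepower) 2.281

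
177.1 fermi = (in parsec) 5.739e-30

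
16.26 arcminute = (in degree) 0.271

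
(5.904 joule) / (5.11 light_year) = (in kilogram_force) 1.245e-17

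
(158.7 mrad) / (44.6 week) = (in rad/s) 5.883e-09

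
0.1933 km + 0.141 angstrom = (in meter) 193.3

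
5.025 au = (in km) 7.517e+08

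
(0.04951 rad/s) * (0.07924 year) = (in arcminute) 4.253e+08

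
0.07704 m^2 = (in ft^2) 0.8293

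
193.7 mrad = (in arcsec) 3.995e+04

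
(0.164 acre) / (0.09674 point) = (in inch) 7.656e+08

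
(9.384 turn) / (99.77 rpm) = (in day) 6.532e-05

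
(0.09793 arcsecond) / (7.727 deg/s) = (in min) 5.867e-08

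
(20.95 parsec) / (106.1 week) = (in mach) 2.959e+07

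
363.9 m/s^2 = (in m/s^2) 363.9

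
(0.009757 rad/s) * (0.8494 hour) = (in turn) 4.748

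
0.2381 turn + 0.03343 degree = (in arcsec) 3.087e+05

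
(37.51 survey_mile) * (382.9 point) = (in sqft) 8.777e+04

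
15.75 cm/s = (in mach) 0.0004626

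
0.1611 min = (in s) 9.666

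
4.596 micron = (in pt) 0.01303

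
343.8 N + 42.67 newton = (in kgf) 39.41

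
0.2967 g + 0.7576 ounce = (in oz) 0.7681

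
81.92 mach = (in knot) 5.422e+04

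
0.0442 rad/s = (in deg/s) 2.532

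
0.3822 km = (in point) 1.083e+06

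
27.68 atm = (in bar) 28.05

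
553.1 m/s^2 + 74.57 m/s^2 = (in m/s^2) 627.7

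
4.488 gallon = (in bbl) 0.1069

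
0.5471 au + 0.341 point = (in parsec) 2.652e-06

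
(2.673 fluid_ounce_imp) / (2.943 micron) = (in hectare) 0.002581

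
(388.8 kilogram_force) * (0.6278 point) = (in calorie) 0.2018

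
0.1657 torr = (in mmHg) 0.1657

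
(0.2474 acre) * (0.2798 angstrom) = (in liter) 2.801e-05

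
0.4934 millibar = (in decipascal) 493.4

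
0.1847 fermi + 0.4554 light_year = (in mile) 2.677e+12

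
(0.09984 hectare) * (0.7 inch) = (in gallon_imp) 3905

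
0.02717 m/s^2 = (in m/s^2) 0.02717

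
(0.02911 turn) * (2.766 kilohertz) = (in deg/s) 2.899e+04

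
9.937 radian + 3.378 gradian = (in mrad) 9990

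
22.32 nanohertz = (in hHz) 2.232e-10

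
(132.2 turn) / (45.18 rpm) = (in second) 175.6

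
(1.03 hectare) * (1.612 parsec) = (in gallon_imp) 1.127e+23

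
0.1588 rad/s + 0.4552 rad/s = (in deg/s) 35.18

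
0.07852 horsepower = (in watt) 58.55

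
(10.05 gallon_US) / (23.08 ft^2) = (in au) 1.186e-13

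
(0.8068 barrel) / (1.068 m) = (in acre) 2.968e-05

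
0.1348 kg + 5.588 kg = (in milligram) 5.723e+06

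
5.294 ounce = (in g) 150.1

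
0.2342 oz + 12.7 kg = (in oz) 448.2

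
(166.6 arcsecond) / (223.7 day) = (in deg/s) 2.394e-09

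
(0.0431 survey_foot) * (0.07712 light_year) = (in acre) 2.368e+09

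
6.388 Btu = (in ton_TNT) 1.611e-06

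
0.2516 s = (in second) 0.2516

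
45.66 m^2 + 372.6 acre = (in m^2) 1.508e+06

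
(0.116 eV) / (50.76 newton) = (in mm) 3.661e-19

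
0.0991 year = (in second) 3.125e+06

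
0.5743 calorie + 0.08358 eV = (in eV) 1.5e+19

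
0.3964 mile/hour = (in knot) 0.3445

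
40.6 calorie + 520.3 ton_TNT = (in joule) 2.177e+12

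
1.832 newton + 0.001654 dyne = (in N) 1.832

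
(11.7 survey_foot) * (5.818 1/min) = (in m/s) 0.3458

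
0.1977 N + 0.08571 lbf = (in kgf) 0.05904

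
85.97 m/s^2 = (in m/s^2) 85.97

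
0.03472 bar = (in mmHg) 26.04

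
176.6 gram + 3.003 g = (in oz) 6.335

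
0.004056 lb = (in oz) 0.0649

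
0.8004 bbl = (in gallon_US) 33.62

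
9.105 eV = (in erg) 1.459e-11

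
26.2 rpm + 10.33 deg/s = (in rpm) 27.92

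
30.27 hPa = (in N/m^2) 3027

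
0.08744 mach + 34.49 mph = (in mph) 101.1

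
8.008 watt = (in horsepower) 0.01074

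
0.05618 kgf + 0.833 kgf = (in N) 8.72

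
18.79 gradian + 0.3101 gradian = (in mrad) 300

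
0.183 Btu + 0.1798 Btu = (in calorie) 91.49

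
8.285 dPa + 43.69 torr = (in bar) 0.05826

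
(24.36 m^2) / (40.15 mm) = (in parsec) 1.966e-14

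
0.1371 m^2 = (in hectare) 1.371e-05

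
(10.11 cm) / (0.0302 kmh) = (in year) 3.822e-07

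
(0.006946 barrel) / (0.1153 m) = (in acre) 2.367e-06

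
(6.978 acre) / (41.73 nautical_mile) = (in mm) 365.4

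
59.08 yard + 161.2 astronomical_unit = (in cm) 2.412e+15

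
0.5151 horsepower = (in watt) 384.1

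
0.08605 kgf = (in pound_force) 0.1897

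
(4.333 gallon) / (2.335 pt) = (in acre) 0.00492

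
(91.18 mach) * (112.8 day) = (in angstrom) 3.026e+21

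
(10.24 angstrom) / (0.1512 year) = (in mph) 4.804e-16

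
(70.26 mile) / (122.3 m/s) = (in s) 924.6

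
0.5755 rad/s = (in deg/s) 32.97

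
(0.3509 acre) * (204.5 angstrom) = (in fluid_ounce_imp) 1.022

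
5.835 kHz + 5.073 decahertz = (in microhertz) 5.886e+09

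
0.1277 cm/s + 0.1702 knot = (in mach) 0.0002609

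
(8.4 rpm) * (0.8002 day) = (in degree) 3.485e+06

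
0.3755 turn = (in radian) 2.359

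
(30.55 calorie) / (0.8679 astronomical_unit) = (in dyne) 9.845e-05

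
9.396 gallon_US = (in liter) 35.57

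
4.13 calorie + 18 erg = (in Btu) 0.01638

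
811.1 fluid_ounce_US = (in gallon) 6.337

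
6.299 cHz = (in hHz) 0.0006299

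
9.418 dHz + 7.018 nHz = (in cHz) 94.18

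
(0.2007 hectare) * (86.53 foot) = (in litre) 5.293e+07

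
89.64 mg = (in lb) 0.0001976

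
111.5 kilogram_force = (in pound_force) 245.8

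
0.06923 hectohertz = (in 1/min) 415.4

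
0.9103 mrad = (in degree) 0.05216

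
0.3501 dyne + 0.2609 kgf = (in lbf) 0.5752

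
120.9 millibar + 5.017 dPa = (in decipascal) 1.209e+05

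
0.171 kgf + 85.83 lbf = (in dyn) 3.835e+07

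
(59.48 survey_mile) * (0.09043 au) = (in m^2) 1.295e+15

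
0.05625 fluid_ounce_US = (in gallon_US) 0.0004395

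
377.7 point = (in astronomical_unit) 8.907e-13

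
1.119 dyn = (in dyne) 1.119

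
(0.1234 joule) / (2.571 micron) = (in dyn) 4.8e+09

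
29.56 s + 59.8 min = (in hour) 1.005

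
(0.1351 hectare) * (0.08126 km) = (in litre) 1.098e+08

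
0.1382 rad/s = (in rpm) 1.32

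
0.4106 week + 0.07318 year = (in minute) 4.26e+04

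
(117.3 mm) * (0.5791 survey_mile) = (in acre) 0.02701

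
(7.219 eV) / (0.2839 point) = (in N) 1.155e-14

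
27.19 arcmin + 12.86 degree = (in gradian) 14.79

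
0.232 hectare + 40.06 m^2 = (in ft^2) 2.54e+04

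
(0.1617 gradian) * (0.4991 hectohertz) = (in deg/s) 7.263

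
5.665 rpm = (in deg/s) 33.99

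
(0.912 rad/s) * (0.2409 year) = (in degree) 3.97e+08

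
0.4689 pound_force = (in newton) 2.086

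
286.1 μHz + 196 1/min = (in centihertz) 326.7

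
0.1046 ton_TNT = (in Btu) 4.148e+05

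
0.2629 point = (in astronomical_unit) 6.2e-16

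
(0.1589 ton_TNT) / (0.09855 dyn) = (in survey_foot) 2.213e+15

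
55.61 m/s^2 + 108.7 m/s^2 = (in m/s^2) 164.3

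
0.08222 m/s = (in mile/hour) 0.1839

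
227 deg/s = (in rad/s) 3.962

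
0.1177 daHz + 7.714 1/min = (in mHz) 1306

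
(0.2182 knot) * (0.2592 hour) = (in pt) 2.969e+05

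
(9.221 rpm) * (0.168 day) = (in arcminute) 4.818e+07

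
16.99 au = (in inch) 1.001e+14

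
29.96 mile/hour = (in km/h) 48.22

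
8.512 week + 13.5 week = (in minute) 2.219e+05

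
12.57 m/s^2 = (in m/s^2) 12.57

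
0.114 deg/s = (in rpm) 0.019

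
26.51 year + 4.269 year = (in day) 1.123e+04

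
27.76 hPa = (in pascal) 2776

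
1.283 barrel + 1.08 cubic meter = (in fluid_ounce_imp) 4.519e+04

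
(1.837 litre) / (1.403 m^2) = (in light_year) 1.384e-19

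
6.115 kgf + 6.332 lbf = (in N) 88.13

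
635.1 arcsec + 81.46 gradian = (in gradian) 81.66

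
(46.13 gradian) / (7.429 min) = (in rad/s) 0.001626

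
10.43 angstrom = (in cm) 1.043e-07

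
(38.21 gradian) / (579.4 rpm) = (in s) 0.009892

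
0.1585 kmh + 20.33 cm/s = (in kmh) 0.8904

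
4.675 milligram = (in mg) 4.675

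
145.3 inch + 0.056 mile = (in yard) 102.6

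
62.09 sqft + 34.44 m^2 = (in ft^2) 432.8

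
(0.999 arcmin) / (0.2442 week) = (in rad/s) 1.968e-09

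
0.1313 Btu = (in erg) 1.385e+09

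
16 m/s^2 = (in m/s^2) 16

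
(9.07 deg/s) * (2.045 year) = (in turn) 1.625e+06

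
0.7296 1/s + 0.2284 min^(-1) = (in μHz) 7.334e+05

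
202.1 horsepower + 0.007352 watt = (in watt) 1.507e+05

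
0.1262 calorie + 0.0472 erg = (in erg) 5.28e+06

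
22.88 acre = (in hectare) 9.259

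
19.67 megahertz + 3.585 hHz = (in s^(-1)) 1.967e+07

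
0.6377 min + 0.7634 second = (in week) 6.453e-05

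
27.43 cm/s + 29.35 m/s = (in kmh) 106.6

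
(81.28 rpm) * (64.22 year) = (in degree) 9.877e+11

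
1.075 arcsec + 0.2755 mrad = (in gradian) 0.01787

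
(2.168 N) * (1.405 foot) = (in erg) 9.284e+06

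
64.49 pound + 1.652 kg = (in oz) 1090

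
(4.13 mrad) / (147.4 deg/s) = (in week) 2.654e-09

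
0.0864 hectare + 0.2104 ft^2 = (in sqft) 9300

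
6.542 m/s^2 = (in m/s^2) 6.542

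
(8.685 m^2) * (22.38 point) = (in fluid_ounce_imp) 2413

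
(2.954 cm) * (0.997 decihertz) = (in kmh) 0.0106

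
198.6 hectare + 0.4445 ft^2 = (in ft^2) 2.138e+07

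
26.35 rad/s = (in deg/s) 1510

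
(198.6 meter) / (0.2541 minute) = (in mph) 29.14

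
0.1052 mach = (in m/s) 35.82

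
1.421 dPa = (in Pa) 0.1421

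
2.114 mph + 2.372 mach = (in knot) 1572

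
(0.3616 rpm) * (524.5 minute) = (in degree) 6.828e+04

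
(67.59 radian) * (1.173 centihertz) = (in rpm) 7.571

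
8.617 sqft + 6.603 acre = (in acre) 6.603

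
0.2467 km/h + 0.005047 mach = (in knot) 3.474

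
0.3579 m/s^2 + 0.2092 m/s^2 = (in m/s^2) 0.5671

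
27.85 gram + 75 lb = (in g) 3.405e+04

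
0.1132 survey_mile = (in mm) 1.822e+05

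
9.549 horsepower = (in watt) 7121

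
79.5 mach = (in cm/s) 2.707e+06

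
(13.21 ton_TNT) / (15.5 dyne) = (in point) 1.011e+18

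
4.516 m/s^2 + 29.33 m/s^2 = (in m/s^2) 33.85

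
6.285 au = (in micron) 9.402e+17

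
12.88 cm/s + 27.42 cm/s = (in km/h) 1.451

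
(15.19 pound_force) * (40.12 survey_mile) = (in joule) 4.363e+06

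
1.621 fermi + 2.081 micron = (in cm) 0.0002081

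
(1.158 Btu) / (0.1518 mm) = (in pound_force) 1.809e+06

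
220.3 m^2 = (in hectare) 0.02203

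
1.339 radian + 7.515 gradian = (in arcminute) 5009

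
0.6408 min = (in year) 1.219e-06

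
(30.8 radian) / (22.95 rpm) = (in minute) 0.2136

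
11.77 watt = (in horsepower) 0.01578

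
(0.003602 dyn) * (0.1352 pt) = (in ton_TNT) 4.106e-22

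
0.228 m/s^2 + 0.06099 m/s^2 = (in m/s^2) 0.289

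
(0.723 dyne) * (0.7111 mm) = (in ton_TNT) 1.229e-18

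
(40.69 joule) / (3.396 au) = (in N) 8.009e-11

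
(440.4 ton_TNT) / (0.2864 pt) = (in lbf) 4.1e+15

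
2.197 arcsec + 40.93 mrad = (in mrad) 40.94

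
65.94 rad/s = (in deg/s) 3778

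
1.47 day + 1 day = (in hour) 59.28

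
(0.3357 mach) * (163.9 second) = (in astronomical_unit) 1.252e-07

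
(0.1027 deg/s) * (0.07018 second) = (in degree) 0.007207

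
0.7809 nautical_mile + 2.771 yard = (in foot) 4753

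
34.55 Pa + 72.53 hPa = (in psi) 1.057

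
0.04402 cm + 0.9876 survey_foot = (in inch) 11.87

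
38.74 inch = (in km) 0.000984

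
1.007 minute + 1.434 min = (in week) 0.0002422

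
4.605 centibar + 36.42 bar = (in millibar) 3.647e+04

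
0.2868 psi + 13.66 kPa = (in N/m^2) 1.564e+04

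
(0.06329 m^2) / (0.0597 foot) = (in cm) 347.8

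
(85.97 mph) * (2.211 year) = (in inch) 1.055e+11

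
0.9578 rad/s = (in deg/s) 54.88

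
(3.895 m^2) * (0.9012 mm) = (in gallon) 0.9273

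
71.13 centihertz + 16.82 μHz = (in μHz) 7.113e+05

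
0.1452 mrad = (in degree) 0.008319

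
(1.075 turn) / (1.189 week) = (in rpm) 8.969e-05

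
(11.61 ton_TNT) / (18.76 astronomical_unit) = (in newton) 0.01731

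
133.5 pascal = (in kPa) 0.1335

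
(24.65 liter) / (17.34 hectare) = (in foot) 4.664e-07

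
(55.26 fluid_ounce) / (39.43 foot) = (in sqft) 0.001464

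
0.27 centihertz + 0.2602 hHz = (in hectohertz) 0.2602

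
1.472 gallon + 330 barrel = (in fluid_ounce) 1.774e+06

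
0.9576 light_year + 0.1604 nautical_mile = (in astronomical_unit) 6.056e+04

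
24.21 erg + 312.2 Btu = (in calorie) 7.873e+04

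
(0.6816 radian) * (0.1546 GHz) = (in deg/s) 6.038e+09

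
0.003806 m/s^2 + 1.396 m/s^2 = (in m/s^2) 1.4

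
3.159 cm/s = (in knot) 0.06141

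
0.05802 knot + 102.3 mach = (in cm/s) 3.483e+06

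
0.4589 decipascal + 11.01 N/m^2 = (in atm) 0.0001091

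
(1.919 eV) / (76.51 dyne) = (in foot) 1.318e-15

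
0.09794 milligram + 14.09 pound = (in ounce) 225.4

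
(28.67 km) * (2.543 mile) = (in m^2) 1.173e+08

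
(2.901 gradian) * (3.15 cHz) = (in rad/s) 0.001435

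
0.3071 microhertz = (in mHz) 0.0003071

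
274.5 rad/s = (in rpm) 2621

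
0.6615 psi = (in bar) 0.04561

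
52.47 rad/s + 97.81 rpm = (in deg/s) 3593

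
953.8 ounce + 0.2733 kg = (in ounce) 963.4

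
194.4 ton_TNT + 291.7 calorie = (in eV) 5.077e+30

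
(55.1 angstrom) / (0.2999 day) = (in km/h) 7.655e-13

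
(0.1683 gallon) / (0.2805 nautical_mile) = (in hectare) 1.226e-10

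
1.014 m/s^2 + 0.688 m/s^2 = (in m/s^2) 1.702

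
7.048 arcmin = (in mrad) 2.05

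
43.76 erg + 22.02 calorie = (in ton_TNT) 2.202e-08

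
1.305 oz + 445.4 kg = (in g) 4.454e+05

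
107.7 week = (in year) 2.065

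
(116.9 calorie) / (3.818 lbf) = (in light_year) 3.044e-15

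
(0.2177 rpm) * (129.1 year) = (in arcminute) 3.191e+11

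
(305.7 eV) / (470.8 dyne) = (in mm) 1.04e-11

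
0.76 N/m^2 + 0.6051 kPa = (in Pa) 605.9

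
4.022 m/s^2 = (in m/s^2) 4.022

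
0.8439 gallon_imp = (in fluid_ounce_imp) 135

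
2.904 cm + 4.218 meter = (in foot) 13.93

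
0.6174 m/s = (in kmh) 2.223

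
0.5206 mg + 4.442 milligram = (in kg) 4.963e-06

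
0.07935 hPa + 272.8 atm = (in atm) 272.8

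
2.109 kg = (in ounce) 74.39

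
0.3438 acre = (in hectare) 0.1391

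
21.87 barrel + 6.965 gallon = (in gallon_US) 925.5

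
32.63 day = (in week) 4.661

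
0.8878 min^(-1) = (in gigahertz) 1.48e-11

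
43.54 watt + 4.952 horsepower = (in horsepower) 5.01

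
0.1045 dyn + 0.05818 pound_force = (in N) 0.2588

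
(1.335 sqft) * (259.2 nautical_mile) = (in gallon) 1.573e+07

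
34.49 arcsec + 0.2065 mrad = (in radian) 0.0003737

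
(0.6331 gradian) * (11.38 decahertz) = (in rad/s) 1.132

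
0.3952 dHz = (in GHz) 3.952e-11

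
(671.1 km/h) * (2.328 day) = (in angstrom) 3.75e+17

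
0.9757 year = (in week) 50.88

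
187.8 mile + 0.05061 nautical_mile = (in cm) 3.023e+07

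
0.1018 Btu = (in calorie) 25.67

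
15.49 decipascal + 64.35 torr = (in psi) 1.245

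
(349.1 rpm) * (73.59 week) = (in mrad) 1.627e+12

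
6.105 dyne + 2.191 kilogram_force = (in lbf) 4.83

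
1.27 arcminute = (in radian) 0.0003694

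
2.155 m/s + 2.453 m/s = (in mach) 0.01353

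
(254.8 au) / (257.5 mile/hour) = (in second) 3.311e+11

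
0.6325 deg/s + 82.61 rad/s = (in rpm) 789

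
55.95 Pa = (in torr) 0.4197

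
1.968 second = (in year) 6.24e-08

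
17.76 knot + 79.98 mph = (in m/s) 44.89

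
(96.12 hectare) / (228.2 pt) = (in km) 1.194e+04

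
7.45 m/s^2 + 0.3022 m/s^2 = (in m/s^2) 7.752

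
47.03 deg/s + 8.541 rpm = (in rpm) 16.38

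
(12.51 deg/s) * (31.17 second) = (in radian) 6.806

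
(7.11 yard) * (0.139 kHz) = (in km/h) 3253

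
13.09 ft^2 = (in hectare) 0.0001216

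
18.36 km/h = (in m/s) 5.1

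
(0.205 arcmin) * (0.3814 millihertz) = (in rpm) 2.172e-07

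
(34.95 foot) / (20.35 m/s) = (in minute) 0.008725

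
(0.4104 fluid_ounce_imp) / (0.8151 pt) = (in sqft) 0.4365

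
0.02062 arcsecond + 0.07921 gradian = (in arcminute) 4.278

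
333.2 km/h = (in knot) 179.9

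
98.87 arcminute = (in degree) 1.648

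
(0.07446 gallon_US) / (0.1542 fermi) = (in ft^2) 1.968e+13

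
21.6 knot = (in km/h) 40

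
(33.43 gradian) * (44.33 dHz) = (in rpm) 22.23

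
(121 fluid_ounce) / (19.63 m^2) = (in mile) 1.133e-07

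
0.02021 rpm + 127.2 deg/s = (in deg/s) 127.3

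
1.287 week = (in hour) 216.2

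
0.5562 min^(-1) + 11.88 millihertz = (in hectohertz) 0.0002115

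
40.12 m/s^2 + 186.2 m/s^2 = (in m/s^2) 226.3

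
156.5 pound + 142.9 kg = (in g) 2.139e+05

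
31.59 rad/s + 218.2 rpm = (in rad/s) 54.44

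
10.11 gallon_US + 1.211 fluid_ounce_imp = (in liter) 38.3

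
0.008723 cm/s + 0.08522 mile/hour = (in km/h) 0.1375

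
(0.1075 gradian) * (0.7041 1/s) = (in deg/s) 0.06812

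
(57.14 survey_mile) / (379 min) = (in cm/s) 404.4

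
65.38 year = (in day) 2.386e+04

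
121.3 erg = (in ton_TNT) 2.899e-15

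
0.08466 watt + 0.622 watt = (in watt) 0.7067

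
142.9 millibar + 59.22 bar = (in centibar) 5936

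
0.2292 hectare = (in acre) 0.5664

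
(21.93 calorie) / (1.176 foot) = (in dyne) 2.56e+07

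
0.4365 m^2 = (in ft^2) 4.698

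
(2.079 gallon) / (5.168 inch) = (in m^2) 0.05995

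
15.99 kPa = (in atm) 0.1578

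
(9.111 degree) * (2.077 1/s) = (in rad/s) 0.3303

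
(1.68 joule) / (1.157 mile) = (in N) 0.0009023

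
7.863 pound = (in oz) 125.8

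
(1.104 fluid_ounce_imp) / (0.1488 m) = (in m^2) 0.0002108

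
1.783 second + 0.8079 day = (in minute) 1163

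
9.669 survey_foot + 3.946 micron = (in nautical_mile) 0.001591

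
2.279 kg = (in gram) 2279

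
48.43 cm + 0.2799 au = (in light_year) 4.426e-06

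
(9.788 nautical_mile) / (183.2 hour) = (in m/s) 0.02749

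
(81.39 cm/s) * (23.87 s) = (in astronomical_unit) 1.299e-10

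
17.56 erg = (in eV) 1.096e+13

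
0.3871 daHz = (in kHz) 0.003871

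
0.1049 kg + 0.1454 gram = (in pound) 0.2316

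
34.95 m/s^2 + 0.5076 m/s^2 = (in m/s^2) 35.46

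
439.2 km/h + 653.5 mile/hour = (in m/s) 414.1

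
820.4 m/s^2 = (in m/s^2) 820.4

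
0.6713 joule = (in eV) 4.19e+18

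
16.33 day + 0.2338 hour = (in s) 1.412e+06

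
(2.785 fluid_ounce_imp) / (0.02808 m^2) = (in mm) 2.818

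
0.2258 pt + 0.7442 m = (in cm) 74.43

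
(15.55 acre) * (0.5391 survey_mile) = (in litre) 5.46e+10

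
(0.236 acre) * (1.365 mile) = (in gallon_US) 5.542e+08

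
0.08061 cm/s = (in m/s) 0.0008061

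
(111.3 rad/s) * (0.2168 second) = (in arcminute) 8.295e+04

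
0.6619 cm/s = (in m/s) 0.006619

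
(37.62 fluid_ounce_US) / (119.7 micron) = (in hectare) 0.0009295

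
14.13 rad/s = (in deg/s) 809.6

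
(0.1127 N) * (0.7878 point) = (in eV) 1.955e+14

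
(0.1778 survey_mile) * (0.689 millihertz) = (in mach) 0.000579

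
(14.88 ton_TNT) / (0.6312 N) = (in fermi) 9.863e+25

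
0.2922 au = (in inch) 1.721e+12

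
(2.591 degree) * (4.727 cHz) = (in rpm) 0.02041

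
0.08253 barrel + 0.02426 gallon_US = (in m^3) 0.01321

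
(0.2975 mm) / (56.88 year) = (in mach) 4.871e-16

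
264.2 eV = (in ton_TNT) 1.012e-26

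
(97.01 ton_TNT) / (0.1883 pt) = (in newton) 6.11e+15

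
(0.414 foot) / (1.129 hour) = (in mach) 9.118e-08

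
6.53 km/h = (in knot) 3.526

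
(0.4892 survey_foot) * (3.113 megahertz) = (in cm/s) 4.642e+07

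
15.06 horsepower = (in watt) 1.123e+04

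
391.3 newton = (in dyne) 3.913e+07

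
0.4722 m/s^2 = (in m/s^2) 0.4722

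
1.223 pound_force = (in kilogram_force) 0.5547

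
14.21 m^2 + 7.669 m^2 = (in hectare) 0.002188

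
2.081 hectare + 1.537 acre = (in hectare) 2.703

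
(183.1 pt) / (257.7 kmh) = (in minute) 1.504e-05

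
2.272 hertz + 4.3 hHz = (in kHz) 0.4323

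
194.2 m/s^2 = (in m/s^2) 194.2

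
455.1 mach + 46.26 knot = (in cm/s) 1.55e+07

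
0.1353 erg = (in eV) 8.445e+10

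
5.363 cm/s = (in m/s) 0.05363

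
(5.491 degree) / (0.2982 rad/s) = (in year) 1.019e-08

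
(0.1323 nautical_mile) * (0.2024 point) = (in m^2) 0.01749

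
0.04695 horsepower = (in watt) 35.01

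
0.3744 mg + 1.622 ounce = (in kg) 0.04598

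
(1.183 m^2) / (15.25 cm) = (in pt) 2.199e+04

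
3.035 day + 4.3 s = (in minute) 4370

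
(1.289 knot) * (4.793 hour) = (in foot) 3.754e+04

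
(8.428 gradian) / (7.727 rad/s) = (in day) 1.983e-07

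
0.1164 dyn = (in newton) 1.164e-06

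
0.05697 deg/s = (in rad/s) 0.0009943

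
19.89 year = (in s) 6.273e+08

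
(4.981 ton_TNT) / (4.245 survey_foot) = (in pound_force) 3.621e+09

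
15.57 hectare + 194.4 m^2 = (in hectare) 15.59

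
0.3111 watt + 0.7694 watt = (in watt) 1.081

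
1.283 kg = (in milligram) 1.283e+06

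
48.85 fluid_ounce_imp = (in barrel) 0.00873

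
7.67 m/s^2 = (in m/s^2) 7.67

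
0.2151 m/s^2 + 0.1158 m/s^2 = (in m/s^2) 0.3309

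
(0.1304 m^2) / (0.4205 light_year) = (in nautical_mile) 1.77e-20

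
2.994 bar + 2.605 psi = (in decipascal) 3.174e+06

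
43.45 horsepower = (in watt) 3.24e+04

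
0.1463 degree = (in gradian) 0.1626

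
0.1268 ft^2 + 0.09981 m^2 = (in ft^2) 1.201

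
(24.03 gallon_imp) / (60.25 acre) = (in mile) 2.784e-10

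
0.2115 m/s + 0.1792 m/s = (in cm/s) 39.07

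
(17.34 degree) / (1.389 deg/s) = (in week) 2.064e-05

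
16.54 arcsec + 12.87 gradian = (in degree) 11.59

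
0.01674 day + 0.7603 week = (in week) 0.7627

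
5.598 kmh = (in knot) 3.023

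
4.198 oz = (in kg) 0.119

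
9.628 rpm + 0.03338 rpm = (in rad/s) 1.012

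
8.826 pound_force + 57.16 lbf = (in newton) 293.5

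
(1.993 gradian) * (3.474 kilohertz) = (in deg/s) 6231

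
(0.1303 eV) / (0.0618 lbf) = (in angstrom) 7.594e-10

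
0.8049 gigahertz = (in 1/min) 4.829e+10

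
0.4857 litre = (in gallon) 0.1283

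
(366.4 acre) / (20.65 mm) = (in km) 7.18e+04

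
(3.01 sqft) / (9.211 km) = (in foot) 9.96e-05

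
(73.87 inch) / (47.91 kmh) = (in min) 0.00235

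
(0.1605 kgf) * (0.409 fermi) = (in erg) 6.438e-09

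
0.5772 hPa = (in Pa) 57.72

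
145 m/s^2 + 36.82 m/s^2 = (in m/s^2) 181.8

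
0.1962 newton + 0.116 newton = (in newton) 0.3122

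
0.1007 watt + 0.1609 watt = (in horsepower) 0.0003508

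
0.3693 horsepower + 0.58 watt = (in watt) 276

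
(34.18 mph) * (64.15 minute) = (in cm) 5.881e+06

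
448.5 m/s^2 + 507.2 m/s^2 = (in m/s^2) 955.7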